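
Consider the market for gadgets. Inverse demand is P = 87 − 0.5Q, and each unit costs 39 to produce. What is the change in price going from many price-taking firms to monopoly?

P rises by 24

Competitive firms price at marginal cost: P = 39, giving Q = 96.
The monopolist equates marginal revenue to marginal cost: 87 − Q = 39, so Q = 48. From demand, P = 63.
Change in price: 63 − 39 = 24.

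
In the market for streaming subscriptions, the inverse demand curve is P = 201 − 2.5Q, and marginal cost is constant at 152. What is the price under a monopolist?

Monopoly sets MR = MC: 201 − 5Q = 152 ⇒ Q = 9.8, P = 201 − 2.5·9.8 = 176.5.

P = 176.5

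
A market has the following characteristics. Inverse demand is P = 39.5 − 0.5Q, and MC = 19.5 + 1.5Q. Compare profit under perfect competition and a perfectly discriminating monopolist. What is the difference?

Competitive equilibrium sets price equal to marginal cost: 39.5 − 0.5Q = 19.5 + 1.5Q, so Q = 10 and P = 34.5.
Profit = 34.5·10 − (19.5·10 + ½·1.5·10²) = 75.
A perfectly discriminating monopolist sells every unit with P(Q) ≥ MC(Q), so output equals the competitive quantity Q = 10. Each buyer pays their reservation price, so CS = 0 and the firm captures all surplus.
PS equals the full surplus area, 100. Profit = 100 = 100.
Change in profit: 100 − 75 = 25.

Profit rises by 25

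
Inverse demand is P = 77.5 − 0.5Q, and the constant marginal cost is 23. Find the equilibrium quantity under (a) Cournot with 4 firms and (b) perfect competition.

Cournot with 4 identical firms: the symmetric best-response condition is 77.5 − 2.5q = 23. Each firm produces q = 21.8, total output Q = 87.2, price P = 33.9.
Under competition P = MC = 23, so Q = (77.5 − 23)/0.5 = 109.

Cournot: Q = 87.2; Competition: Q = 109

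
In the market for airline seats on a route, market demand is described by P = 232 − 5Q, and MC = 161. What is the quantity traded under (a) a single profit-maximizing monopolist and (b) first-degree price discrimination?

Monopoly sets MR = MC: 232 − 10Q = 161 ⇒ Q = 7.1, P = 232 − 5·7.1 = 196.5.
Under first-degree price discrimination the firm charges each unit its demand price and produces up to where P = MC, i.e. Q = 14.2. Consumer surplus is zero; producer surplus equals total surplus.

Monopoly: Q = 7.1; Perfect PD: Q = 14.2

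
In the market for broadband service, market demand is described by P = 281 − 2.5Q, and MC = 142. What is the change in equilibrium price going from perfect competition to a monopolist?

P rises by 69.5

Competitive firms price at marginal cost: P = 142, giving Q = 55.6.
Monopoly sets MR = MC: 281 − 5Q = 142 ⇒ Q = 27.8, P = 281 − 2.5·27.8 = 211.5.
Change in equilibrium price: 211.5 − 142 = 69.5.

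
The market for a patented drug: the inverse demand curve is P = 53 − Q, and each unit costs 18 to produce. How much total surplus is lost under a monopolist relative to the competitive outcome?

DWL = 153.125

Competitive firms price at marginal cost: P = 18, giving Q = 35.
Monopoly sets MR = MC: 53 − 2Q = 18 ⇒ Q = 17.5, P = 53 − 17.5 = 35.5.
DWL is the triangle between Q = 17.5 and Q = 35: ½·(35 − 17.5)·(35.5 − 18) = 153.125.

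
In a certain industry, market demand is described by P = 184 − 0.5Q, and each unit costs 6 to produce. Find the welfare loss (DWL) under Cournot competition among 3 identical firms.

DWL = 1980.25

Under competition P = MC = 6, so Q = (184 − 6)/0.5 = 356.
With 3 symmetric Cournot firms, each firm's FOC gives 184 − 2q = 6, so q = 89, Q = 3·89 = 267, and P = 50.5.
DWL is the triangle between Q = 267 and Q = 356: ½·(356 − 267)·(50.5 − 6) = 1980.25.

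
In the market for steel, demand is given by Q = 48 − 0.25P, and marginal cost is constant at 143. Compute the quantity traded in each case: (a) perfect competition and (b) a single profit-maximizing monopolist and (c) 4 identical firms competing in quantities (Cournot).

Competition: Q = 12.25; Monopoly: Q = 6.125; Cournot: Q = 9.8

Inverting demand: P = 192 − 4Q.
Perfect competition: P = MC = 143, so 192 − 4Q = 143 and Q = 12.25.
A monopolist chooses Q where MR = MC. MR = 192 − 8Q; setting this equal to 143 gives Q = 6.125 and P = 167.5.
With 4 symmetric Cournot firms, each firm's FOC gives 192 − 20q = 143, so q = 2.45, Q = 4·2.45 = 9.8, and P = 152.8.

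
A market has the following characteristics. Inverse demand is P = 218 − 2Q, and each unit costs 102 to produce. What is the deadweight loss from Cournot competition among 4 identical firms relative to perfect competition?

Competitive firms price at marginal cost: P = 102, giving Q = 58.
In a 4-firm Cournot equilibrium, symmetry and the first-order condition give q = (218 − 102)/(10) = 11.6. So Q = 46.4 and P = 125.2.
DWL is the triangle between Q = 46.4 and Q = 58: ½·(58 − 46.4)·(125.2 − 102) = 134.56.

DWL = 134.56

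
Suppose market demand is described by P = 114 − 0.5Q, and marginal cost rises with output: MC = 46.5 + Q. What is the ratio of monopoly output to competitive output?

The monopolist equates marginal revenue to marginal cost: 114 − Q = 46.5 + Q, so Q = 33.75. From demand, P = 97.125.
Competitive equilibrium sets price equal to marginal cost: 114 − 0.5Q = 46.5 + Q, so Q = 45 and P = 91.5.
Ratio Q_m/Q_c = 33.75/45 = 0.75.

Q_m/Q_c = 0.75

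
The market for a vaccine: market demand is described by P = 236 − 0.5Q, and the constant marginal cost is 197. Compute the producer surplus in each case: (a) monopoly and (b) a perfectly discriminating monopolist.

A monopolist chooses Q where MR = MC. MR = 236 − Q; setting this equal to 197 gives Q = 39 and P = 216.5.
PS = (216.5 − 197)·39 = 760.5.
With perfect price discrimination, output is the efficient level Q = 78 (where demand meets MC), but every buyer pays their willingness to pay: CS = 0 and PS = total surplus.
PS = ½·(236 − 197)·78 = 1521.

Monopoly: PS = 760.5; Perfect PD: PS = 1521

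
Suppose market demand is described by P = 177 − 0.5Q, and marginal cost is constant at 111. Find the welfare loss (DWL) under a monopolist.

Under competition P = MC = 111, so Q = (177 − 111)/0.5 = 132.
The monopolist equates marginal revenue to marginal cost: 177 − Q = 111, so Q = 66. From demand, P = 144.
DWL is the triangle between Q = 66 and Q = 132: ½·(132 − 66)·(144 − 111) = 1089.

DWL = 1089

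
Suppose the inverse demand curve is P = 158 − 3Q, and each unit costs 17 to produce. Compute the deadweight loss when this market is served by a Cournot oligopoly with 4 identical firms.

Competitive firms price at marginal cost: P = 17, giving Q = 47.
Cournot with 4 identical firms: the symmetric best-response condition is 158 − 15q = 17. Each firm produces q = 9.4, total output Q = 37.6, price P = 45.2.
DWL is the triangle between Q = 37.6 and Q = 47: ½·(47 − 37.6)·(45.2 − 17) = 132.54.

DWL = 132.54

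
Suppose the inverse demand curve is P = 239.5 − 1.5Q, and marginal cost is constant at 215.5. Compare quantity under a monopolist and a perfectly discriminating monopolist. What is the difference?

Q rises by 8

The monopolist equates marginal revenue to marginal cost: 239.5 − 3Q = 215.5, so Q = 8. From demand, P = 227.5.
A perfectly discriminating monopolist sells every unit with P(Q) ≥ MC(Q), so output equals the competitive quantity Q = 16. Each buyer pays their reservation price, so CS = 0 and the firm captures all surplus.
Change in quantity: 16 − 8 = 8.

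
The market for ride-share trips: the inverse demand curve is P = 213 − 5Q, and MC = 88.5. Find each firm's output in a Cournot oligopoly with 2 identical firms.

q_i = 8.3

With 2 symmetric Cournot firms, each firm's FOC gives 213 − 15q = 88.5, so q = 8.3, Q = 2·8.3 = 16.6, and P = 130.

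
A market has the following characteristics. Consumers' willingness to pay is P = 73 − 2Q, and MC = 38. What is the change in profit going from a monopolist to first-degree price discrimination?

π rises by 153.125

Monopoly sets MR = MC: 73 − 4Q = 38 ⇒ Q = 8.75, P = 73 − 2·8.75 = 55.5.
Profit = (55.5 − 38)·8.75 = 153.125.
With perfect price discrimination, output is the efficient level Q = 17.5 (where demand meets MC), but every buyer pays their willingness to pay: CS = 0 and PS = total surplus.
PS equals the full surplus area, 306.25. Profit = 306.25 = 306.25.
Change in profit: 306.25 − 153.125 = 153.125.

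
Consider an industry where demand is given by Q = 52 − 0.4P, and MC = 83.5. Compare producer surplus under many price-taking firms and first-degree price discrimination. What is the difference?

Inverting demand: P = 130 − 2.5Q.
Perfect competition: P = MC = 83.5, so 130 − 2.5Q = 83.5 and Q = 18.6.
PS = (83.5 − 83.5)·18.6 = 0.
Under first-degree price discrimination the firm charges each unit its demand price and produces up to where P = MC, i.e. Q = 18.6. Consumer surplus is zero; producer surplus equals total surplus.
PS = ½·(130 − 83.5)·18.6 = 432.45.
Change in producer surplus: 432.45 − 0 = 432.45.

PS rises by 432.45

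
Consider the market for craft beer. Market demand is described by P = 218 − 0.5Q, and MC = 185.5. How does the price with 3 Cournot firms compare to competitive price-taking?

In a 3-firm Cournot equilibrium, symmetry and the first-order condition give q = (218 − 185.5)/(2) = 16.25. So Q = 48.75 and P = 193.625.
Under competition P = MC = 185.5, so Q = (218 − 185.5)/0.5 = 65.

Cournot: P = 193.625; Competition: P = 185.5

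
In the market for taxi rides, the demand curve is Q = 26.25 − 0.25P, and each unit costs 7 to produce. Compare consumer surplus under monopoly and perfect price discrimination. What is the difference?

Inverting demand: P = 105 − 4Q.
The monopolist equates marginal revenue to marginal cost: 105 − 8Q = 7, so Q = 12.25. From demand, P = 56.
CS = ½·(105 − 56)·12.25 = 300.125.
A perfectly discriminating monopolist sells every unit with P(Q) ≥ MC(Q), so output equals the competitive quantity Q = 24.5. Each buyer pays their reservation price, so CS = 0 and the firm captures all surplus.
CS = 0.
Change in consumer surplus: 0 − 300.125 = −300.125.

CS falls by 300.125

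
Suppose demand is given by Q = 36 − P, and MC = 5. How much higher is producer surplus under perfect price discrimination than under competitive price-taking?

Inverting demand: P = 36 − Q.
Perfect competition: P = MC = 5, so 36 − Q = 5 and Q = 31.
PS = (5 − 5)·31 = 0.
With perfect price discrimination, output is the efficient level Q = 31 (where demand meets MC), but every buyer pays their willingness to pay: CS = 0 and PS = total surplus.
PS = ½·(36 − 5)·31 = 480.5.
Change in producer surplus: 480.5 − 0 = 480.5.

Producer surplus rises by 480.5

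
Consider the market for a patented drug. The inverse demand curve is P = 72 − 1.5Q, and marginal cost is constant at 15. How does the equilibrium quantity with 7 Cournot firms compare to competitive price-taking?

Cournot with 7 identical firms: the symmetric best-response condition is 72 − 12q = 15. Each firm produces q = 4.75, total output Q = 33.25, price P = 22.125.
Under competition P = MC = 15, so Q = (72 − 15)/1.5 = 38.

Cournot: Q = 33.25; Competition: Q = 38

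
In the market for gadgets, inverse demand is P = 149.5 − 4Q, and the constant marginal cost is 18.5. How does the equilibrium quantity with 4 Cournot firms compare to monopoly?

In a 4-firm Cournot equilibrium, symmetry and the first-order condition give q = (149.5 − 18.5)/(20) = 6.55. So Q = 26.2 and P = 44.7.
The monopolist equates marginal revenue to marginal cost: 149.5 − 8Q = 18.5, so Q = 16.375. From demand, P = 84.

Cournot: Q = 26.2; Monopoly: Q = 16.375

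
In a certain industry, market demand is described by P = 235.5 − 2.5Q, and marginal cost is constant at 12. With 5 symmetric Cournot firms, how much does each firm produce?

q_i = 14.9

With 5 symmetric Cournot firms, each firm's FOC gives 235.5 − 15q = 12, so q = 14.9, Q = 5·14.9 = 74.5, and P = 49.25.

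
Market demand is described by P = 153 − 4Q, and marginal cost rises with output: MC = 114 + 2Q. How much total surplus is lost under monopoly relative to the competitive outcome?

DWL = 20.28

Competitive equilibrium sets price equal to marginal cost: 153 − 4Q = 114 + 2Q, so Q = 6.5 and P = 127.
A monopolist chooses Q where MR = MC. MR = 153 − 8Q; setting this equal to 114 + 2Q gives Q = 3.9 and P = 137.4.
CS = ½·(153 − 127)·6.5 = 84.5; PS = (127·6.5 − 114·6.5 − ½·2·6.5²) = 42.25; TS = 126.75.
CS = ½·(153 − 137.4)·3.9 = 30.42; PS = (137.4·3.9 − 114·3.9 − ½·2·3.9²) = 76.05; TS = 106.47.
DWL = 126.75 − 106.47 = 20.28.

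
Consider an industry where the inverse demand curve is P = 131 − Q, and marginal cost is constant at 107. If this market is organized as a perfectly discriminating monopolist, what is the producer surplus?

With perfect price discrimination, output is the efficient level Q = 24 (where demand meets MC), but every buyer pays their willingness to pay: CS = 0 and PS = total surplus.
PS = ½·(131 − 107)·24 = 288.

PS = 288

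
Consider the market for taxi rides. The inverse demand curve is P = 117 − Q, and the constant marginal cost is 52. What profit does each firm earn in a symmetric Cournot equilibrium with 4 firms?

In a 4-firm Cournot equilibrium, symmetry and the first-order condition give q = (117 − 52)/(5) = 13. So Q = 52 and P = 65.
Each firm's profit = (65 − 52)·13 = 169.

π_i = 169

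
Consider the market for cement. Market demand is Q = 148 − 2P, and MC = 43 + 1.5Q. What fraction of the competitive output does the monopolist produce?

Inverting demand: P = 74 − 0.5Q.
A monopolist chooses Q where MR = MC. MR = 74 − Q; setting this equal to 43 + 1.5Q gives Q = 12.4 and P = 67.8.
Under competition P = MC: 74 − 0.5Q = 43 + 1.5Q ⇒ Q = 15.5, P = 66.25.
Ratio Q_m/Q_c = 12.4/15.5 = 0.8.

Q_m/Q_c = 0.8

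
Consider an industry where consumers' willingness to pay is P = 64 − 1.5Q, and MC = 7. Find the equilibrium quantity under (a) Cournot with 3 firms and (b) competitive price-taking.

With 3 symmetric Cournot firms, each firm's FOC gives 64 − 6q = 7, so q = 9.5, Q = 3·9.5 = 28.5, and P = 21.25.
Under competition P = MC = 7, so Q = (64 − 7)/1.5 = 38.

Cournot: Q = 28.5; Competition: Q = 38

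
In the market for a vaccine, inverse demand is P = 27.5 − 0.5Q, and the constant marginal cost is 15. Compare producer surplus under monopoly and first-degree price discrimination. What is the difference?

Producer surplus rises by 78.125

A monopolist chooses Q where MR = MC. MR = 27.5 − Q; setting this equal to 15 gives Q = 12.5 and P = 21.25.
PS = (21.25 − 15)·12.5 = 78.125.
A perfectly discriminating monopolist sells every unit with P(Q) ≥ MC(Q), so output equals the competitive quantity Q = 25. Each buyer pays their reservation price, so CS = 0 and the firm captures all surplus.
PS = ½·(27.5 − 15)·25 = 156.25.
Change in producer surplus: 156.25 − 78.125 = 78.125.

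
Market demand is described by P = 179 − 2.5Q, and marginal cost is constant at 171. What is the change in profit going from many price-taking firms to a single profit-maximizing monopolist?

Competitive firms price at marginal cost: P = 171, giving Q = 3.2.
Profit = (171 − 171)·3.2 = 0.
The monopolist equates marginal revenue to marginal cost: 179 − 5Q = 171, so Q = 1.6. From demand, P = 175.
Profit = (175 − 171)·1.6 = 6.4.
Change in profit: 6.4 − 0 = 6.4.

Profit rises by 6.4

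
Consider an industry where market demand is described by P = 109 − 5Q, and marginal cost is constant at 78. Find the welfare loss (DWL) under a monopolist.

DWL = 24.025

Competitive firms price at marginal cost: P = 78, giving Q = 6.2.
A monopolist chooses Q where MR = MC. MR = 109 − 10Q; setting this equal to 78 gives Q = 3.1 and P = 93.5.
DWL is the triangle between Q = 3.1 and Q = 6.2: ½·(6.2 − 3.1)·(93.5 − 78) = 24.025.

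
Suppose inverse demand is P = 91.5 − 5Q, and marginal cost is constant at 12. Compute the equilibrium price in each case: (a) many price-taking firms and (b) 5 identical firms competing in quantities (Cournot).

Competition: P = 12; Cournot: P = 25.25

Perfect competition: P = MC = 12, so 91.5 − 5Q = 12 and Q = 15.9.
In a 5-firm Cournot equilibrium, symmetry and the first-order condition give q = (91.5 − 12)/(30) = 2.65. So Q = 13.25 and P = 25.25.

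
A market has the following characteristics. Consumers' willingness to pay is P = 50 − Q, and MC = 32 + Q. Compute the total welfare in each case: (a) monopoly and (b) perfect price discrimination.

A monopolist chooses Q where MR = MC. MR = 50 − 2Q; setting this equal to 32 + Q gives Q = 6 and P = 44.
CS = ½·(50 − 44)·6 = 18; PS = (44·6 − 32·6 − ½·1·6²) = 54; TS = 72.
A perfectly discriminating monopolist sells every unit with P(Q) ≥ MC(Q), so output equals the competitive quantity Q = 9. Each buyer pays their reservation price, so CS = 0 and the firm captures all surplus.
TS = 81 (equal to competitive TS).

Monopoly: TS = 72; Perfect PD: TS = 81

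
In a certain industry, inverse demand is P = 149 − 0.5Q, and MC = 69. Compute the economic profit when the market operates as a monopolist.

The monopolist equates marginal revenue to marginal cost: 149 − Q = 69, so Q = 80. From demand, P = 109.
Profit = (109 − 69)·80 = 3200.

Profit = 3200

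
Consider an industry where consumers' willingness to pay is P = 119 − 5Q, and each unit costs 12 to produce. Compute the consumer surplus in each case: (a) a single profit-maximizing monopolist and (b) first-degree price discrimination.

Monopoly: CS = 286.225; Perfect PD: CS = 0

A monopolist chooses Q where MR = MC. MR = 119 − 10Q; setting this equal to 12 gives Q = 10.7 and P = 65.5.
CS = ½·(119 − 65.5)·10.7 = 286.225.
With perfect price discrimination, output is the efficient level Q = 21.4 (where demand meets MC), but every buyer pays their willingness to pay: CS = 0 and PS = total surplus.
CS = 0.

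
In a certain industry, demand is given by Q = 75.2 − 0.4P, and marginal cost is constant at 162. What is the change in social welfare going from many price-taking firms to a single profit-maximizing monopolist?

Inverting demand: P = 188 − 2.5Q.
Perfect competition: P = MC = 162, so 188 − 2.5Q = 162 and Q = 10.4.
CS = ½·(188 − 162)·10.4 = 135.2; PS = (162 − 162)·10.4 = 0; TS = 135.2.
A monopolist chooses Q where MR = MC. MR = 188 − 5Q; setting this equal to 162 gives Q = 5.2 and P = 175.
CS = ½·(188 − 175)·5.2 = 33.8; PS = (175 − 162)·5.2 = 67.6; TS = 101.4.
Change in social welfare: 101.4 − 135.2 = −33.8.

TS falls by 33.8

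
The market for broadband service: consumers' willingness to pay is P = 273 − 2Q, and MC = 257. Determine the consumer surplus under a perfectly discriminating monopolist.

A perfectly discriminating monopolist sells every unit with P(Q) ≥ MC(Q), so output equals the competitive quantity Q = 8. Each buyer pays their reservation price, so CS = 0 and the firm captures all surplus.
CS = 0.

CS = 0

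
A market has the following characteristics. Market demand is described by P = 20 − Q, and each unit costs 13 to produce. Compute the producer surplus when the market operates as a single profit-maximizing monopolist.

PS = 12.25

The monopolist equates marginal revenue to marginal cost: 20 − 2Q = 13, so Q = 3.5. From demand, P = 16.5.
PS = (16.5 − 13)·3.5 = 12.25.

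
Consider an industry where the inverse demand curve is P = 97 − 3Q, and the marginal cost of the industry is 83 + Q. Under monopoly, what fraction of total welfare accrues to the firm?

PS/TS = 0.7

A monopolist chooses Q where MR = MC. MR = 97 − 6Q; setting this equal to 83 + Q gives Q = 2 and P = 91.
CS = ½·(97 − 91)·2 = 6.
PS = P·Q − VC(Q) = 91·2 − (83·2 + ½·1·2²) = 14.
Share captured = PS/TS = 14/20 = 0.7.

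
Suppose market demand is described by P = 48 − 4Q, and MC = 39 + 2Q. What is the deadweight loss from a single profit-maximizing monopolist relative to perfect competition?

Competitive equilibrium sets price equal to marginal cost: 48 − 4Q = 39 + 2Q, so Q = 1.5 and P = 42.
Monopoly sets MR = MC: 48 − 8Q = 39 + 2Q ⇒ Q = 0.9, P = 48 − 4·0.9 = 44.4.
CS = ½·(48 − 42)·1.5 = 4.5; PS = (42·1.5 − 39·1.5 − ½·2·1.5²) = 2.25; TS = 6.75.
CS = ½·(48 − 44.4)·0.9 = 1.62; PS = (44.4·0.9 − 39·0.9 − ½·2·0.9²) = 4.05; TS = 5.67.
DWL = 6.75 − 5.67 = 1.08.

DWL = 1.08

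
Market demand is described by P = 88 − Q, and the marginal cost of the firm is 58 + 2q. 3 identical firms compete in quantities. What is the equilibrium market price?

P = 73

In a 3-firm Cournot equilibrium, symmetry and the first-order condition give q = (88 − 58)/(6) = 5. So Q = 15 and P = 73.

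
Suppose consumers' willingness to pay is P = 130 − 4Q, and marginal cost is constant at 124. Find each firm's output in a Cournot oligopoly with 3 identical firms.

With 3 symmetric Cournot firms, each firm's FOC gives 130 − 16q = 124, so q = 0.375, Q = 3·0.375 = 1.125, and P = 125.5.

q_i = 0.375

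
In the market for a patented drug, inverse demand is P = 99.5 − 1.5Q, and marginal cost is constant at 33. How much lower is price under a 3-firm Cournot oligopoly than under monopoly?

P falls by 16.625

Monopoly sets MR = MC: 99.5 − 3Q = 33 ⇒ Q = 133/6, P = 99.5 − 1.5·133/6 = 66.25.
Cournot with 3 identical firms: the symmetric best-response condition is 99.5 − 6q = 33. Each firm produces q = 133/12, total output Q = 33.25, price P = 49.625.
Change in price: 49.625 − 66.25 = −16.625.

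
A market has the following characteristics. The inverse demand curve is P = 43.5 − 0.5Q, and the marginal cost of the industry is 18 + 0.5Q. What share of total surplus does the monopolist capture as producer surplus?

Monopoly sets MR = MC: 43.5 − Q = 18 + 0.5Q ⇒ Q = 17, P = 43.5 − 0.5·17 = 35.
CS = ½·(43.5 − 35)·17 = 72.25.
PS = P·Q − VC(Q) = 35·17 − (18·17 + ½·0.5·17²) = 216.75.
Share captured = PS/TS = 216.75/289 = 0.75.

PS/TS = 0.75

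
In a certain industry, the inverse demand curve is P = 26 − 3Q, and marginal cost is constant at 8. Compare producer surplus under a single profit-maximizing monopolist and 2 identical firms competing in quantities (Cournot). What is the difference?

PS falls by 3

Monopoly sets MR = MC: 26 − 6Q = 8 ⇒ Q = 3, P = 26 − 3·3 = 17.
PS = (17 − 8)·3 = 27.
In a 2-firm Cournot equilibrium, symmetry and the first-order condition give q = (26 − 8)/(9) = 2. So Q = 4 and P = 14.
PS = (14 − 8)·4 = 24.
Change in producer surplus: 24 − 27 = −3.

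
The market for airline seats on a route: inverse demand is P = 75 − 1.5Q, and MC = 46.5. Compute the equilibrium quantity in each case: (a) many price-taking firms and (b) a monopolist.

Competition: Q = 19; Monopoly: Q = 9.5

Perfect competition: P = MC = 46.5, so 75 − 1.5Q = 46.5 and Q = 19.
Monopoly sets MR = MC: 75 − 3Q = 46.5 ⇒ Q = 9.5, P = 75 − 1.5·9.5 = 60.75.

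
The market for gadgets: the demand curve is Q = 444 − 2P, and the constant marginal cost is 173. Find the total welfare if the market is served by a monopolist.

Inverting demand: P = 222 − 0.5Q.
A monopolist chooses Q where MR = MC. MR = 222 − Q; setting this equal to 173 gives Q = 49 and P = 197.5.
CS = ½·(222 − 197.5)·49 = 600.25; PS = (197.5 − 173)·49 = 1200.5; TS = 1800.75.

TS = 1800.75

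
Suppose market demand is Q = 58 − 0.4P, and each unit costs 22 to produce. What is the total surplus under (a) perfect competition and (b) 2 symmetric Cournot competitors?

Inverting demand: P = 145 − 2.5Q.
Under competition P = MC = 22, so Q = (145 − 22)/2.5 = 49.2.
CS = ½·(145 − 22)·49.2 = 3025.8; PS = (22 − 22)·49.2 = 0; TS = 3025.8.
With 2 symmetric Cournot firms, each firm's FOC gives 145 − 7.5q = 22, so q = 16.4, Q = 2·16.4 = 32.8, and P = 63.
CS = ½·(145 − 63)·32.8 = 1344.8; PS = (63 − 22)·32.8 = 1344.8; TS = 2689.6.

Competition: TS = 3025.8; Cournot: TS = 2689.6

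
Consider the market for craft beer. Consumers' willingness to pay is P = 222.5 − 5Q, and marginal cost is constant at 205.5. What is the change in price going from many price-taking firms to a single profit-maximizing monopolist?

Perfect competition: P = MC = 205.5, so 222.5 − 5Q = 205.5 and Q = 3.4.
Monopoly sets MR = MC: 222.5 − 10Q = 205.5 ⇒ Q = 1.7, P = 222.5 − 5·1.7 = 214.
Change in price: 214 − 205.5 = 8.5.

Price rises by 8.5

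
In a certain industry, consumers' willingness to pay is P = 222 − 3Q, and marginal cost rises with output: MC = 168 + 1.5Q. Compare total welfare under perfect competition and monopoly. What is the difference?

Total welfare falls by 51.84

Under competition P = MC: 222 − 3Q = 168 + 1.5Q ⇒ Q = 12, P = 186.
CS = ½·(222 − 186)·12 = 216; PS = (186·12 − 168·12 − ½·1.5·12²) = 108; TS = 324.
The monopolist equates marginal revenue to marginal cost: 222 − 6Q = 168 + 1.5Q, so Q = 7.2. From demand, P = 200.4.
CS = ½·(222 − 200.4)·7.2 = 77.76; PS = (200.4·7.2 − 168·7.2 − ½·1.5·7.2²) = 194.4; TS = 272.16.
Change in total welfare: 272.16 − 324 = −51.84.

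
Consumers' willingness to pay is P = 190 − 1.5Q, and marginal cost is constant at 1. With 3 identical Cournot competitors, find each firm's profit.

π_i = 1488.375

In a 3-firm Cournot equilibrium, symmetry and the first-order condition give q = (190 − 1)/(6) = 31.5. So Q = 94.5 and P = 48.25.
Each firm's profit = (48.25 − 1)·31.5 = 1488.375.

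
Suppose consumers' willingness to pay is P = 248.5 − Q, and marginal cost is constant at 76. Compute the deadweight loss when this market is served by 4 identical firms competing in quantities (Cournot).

DWL = 595.125

Competitive firms price at marginal cost: P = 76, giving Q = 172.5.
With 4 symmetric Cournot firms, each firm's FOC gives 248.5 − 5q = 76, so q = 34.5, Q = 4·34.5 = 138, and P = 110.5.
DWL is the triangle between Q = 138 and Q = 172.5: ½·(172.5 − 138)·(110.5 − 76) = 595.125.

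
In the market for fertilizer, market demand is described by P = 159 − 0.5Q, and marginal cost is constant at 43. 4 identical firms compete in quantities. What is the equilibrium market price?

P = 66.2

With 4 symmetric Cournot firms, each firm's FOC gives 159 − 2.5q = 43, so q = 46.4, Q = 4·46.4 = 185.6, and P = 66.2.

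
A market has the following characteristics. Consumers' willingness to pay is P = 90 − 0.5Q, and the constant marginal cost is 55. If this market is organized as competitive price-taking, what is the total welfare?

TS = 1225

Competitive firms price at marginal cost: P = 55, giving Q = 70.
CS = ½·(90 − 55)·70 = 1225; PS = (55 − 55)·70 = 0; TS = 1225.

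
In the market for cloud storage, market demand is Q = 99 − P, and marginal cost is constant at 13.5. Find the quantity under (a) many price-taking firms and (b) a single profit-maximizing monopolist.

Competition: Q = 85.5; Monopoly: Q = 42.75

Inverting demand: P = 99 − Q.
Under competition P = MC = 13.5, so Q = (99 − 13.5)/1 = 85.5.
The monopolist equates marginal revenue to marginal cost: 99 − 2Q = 13.5, so Q = 42.75. From demand, P = 56.25.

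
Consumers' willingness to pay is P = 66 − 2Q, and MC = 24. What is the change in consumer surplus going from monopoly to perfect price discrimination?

CS falls by 110.25

Monopoly sets MR = MC: 66 − 4Q = 24 ⇒ Q = 10.5, P = 66 − 2·10.5 = 45.
CS = ½·(66 − 45)·10.5 = 110.25.
Under first-degree price discrimination the firm charges each unit its demand price and produces up to where P = MC, i.e. Q = 21. Consumer surplus is zero; producer surplus equals total surplus.
CS = 0.
Change in consumer surplus: 0 − 110.25 = −110.25.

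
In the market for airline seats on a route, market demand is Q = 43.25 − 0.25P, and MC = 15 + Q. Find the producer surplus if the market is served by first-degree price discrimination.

Inverting demand: P = 173 − 4Q.
Under first-degree price discrimination the firm charges each unit its demand price and produces up to where P = MC, i.e. Q = 31.6. Consumer surplus is zero; producer surplus equals total surplus.
PS = ½·(173 − 15)·31.6 = 2496.4.

PS = 2496.4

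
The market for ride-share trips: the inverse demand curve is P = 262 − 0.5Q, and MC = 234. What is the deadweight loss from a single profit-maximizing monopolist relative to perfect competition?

Competitive firms price at marginal cost: P = 234, giving Q = 56.
Monopoly sets MR = MC: 262 − Q = 234 ⇒ Q = 28, P = 262 − 0.5·28 = 248.
DWL is the triangle between Q = 28 and Q = 56: ½·(56 − 28)·(248 − 234) = 196.

DWL = 196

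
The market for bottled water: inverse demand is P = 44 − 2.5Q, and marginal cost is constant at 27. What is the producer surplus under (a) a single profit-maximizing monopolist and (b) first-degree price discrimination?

A monopolist chooses Q where MR = MC. MR = 44 − 5Q; setting this equal to 27 gives Q = 3.4 and P = 35.5.
PS = (35.5 − 27)·3.4 = 28.9.
Under first-degree price discrimination the firm charges each unit its demand price and produces up to where P = MC, i.e. Q = 6.8. Consumer surplus is zero; producer surplus equals total surplus.
PS = ½·(44 − 27)·6.8 = 57.8.

Monopoly: PS = 28.9; Perfect PD: PS = 57.8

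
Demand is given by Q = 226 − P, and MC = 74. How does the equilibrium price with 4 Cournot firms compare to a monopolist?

Cournot: P = 104.4; Monopoly: P = 150

Inverting demand: P = 226 − Q.
With 4 symmetric Cournot firms, each firm's FOC gives 226 − 5q = 74, so q = 30.4, Q = 4·30.4 = 121.6, and P = 104.4.
The monopolist equates marginal revenue to marginal cost: 226 − 2Q = 74, so Q = 76. From demand, P = 150.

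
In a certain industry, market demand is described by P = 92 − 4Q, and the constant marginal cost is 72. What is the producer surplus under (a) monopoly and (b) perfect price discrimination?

Monopoly sets MR = MC: 92 − 8Q = 72 ⇒ Q = 2.5, P = 92 − 4·2.5 = 82.
PS = (82 − 72)·2.5 = 25.
A perfectly discriminating monopolist sells every unit with P(Q) ≥ MC(Q), so output equals the competitive quantity Q = 5. Each buyer pays their reservation price, so CS = 0 and the firm captures all surplus.
PS = ½·(92 − 72)·5 = 50.

Monopoly: PS = 25; Perfect PD: PS = 50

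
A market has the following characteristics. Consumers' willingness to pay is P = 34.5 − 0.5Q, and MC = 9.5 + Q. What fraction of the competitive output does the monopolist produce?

Q_m/Q_c = 0.75

A monopolist chooses Q where MR = MC. MR = 34.5 − Q; setting this equal to 9.5 + Q gives Q = 12.5 and P = 28.25.
Competitive equilibrium sets price equal to marginal cost: 34.5 − 0.5Q = 9.5 + Q, so Q = 50/3 and P = 157/6.
Ratio Q_m/Q_c = 12.5/(50/3) = 0.75.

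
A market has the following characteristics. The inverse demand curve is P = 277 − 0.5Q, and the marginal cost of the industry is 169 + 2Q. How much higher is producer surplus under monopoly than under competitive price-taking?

Under competition P = MC: 277 − 0.5Q = 169 + 2Q ⇒ Q = 43.2, P = 255.4.
PS = P·Q − VC(Q) = 255.4·43.2 − (169·43.2 + ½·2·43.2²) = 1866.24.
A monopolist chooses Q where MR = MC. MR = 277 − Q; setting this equal to 169 + 2Q gives Q = 36 and P = 259.
PS = P·Q − VC(Q) = 259·36 − (169·36 + ½·2·36²) = 1944.
Change in producer surplus: 1944 − 1866.24 = 77.76.

PS rises by 77.76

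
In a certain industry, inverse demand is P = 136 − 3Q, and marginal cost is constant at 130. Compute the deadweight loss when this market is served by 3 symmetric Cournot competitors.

Competitive firms price at marginal cost: P = 130, giving Q = 2.
In a 3-firm Cournot equilibrium, symmetry and the first-order condition give q = (136 − 130)/(12) = 0.5. So Q = 1.5 and P = 131.5.
DWL is the triangle between Q = 1.5 and Q = 2: ½·(2 − 1.5)·(131.5 − 130) = 0.375.

DWL = 0.375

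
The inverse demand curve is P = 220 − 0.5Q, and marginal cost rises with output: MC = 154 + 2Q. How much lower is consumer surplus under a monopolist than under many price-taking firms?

CS falls by 53.24

Competitive equilibrium sets price equal to marginal cost: 220 − 0.5Q = 154 + 2Q, so Q = 26.4 and P = 206.8.
CS = ½·(220 − 206.8)·26.4 = 174.24.
The monopolist equates marginal revenue to marginal cost: 220 − Q = 154 + 2Q, so Q = 22. From demand, P = 209.
CS = ½·(220 − 209)·22 = 121.
Change in consumer surplus: 121 − 174.24 = −53.24.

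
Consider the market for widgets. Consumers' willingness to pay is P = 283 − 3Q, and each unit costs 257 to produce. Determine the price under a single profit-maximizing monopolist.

Monopoly sets MR = MC: 283 − 6Q = 257 ⇒ Q = 13/3, P = 283 − 3·13/3 = 270.

P = 270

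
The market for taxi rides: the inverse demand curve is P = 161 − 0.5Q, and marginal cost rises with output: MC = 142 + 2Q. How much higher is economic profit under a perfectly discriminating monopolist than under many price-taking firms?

Competitive equilibrium sets price equal to marginal cost: 161 − 0.5Q = 142 + 2Q, so Q = 7.6 and P = 157.2.
Profit = 157.2·7.6 − (142·7.6 + ½·2·7.6²) = 57.76.
A perfectly discriminating monopolist sells every unit with P(Q) ≥ MC(Q), so output equals the competitive quantity Q = 7.6. Each buyer pays their reservation price, so CS = 0 and the firm captures all surplus.
PS equals the full surplus area, 72.2. Profit = 72.2 = 72.2.
Change in economic profit: 72.2 − 57.76 = 14.44.

π rises by 14.44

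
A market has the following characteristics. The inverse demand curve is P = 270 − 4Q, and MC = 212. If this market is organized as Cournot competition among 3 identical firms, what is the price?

P = 226.5

In a 3-firm Cournot equilibrium, symmetry and the first-order condition give q = (270 − 212)/(16) = 3.625. So Q = 10.875 and P = 226.5.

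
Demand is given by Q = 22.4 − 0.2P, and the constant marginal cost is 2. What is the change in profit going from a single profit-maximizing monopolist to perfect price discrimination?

Profit rises by 605

Inverting demand: P = 112 − 5Q.
A monopolist chooses Q where MR = MC. MR = 112 − 10Q; setting this equal to 2 gives Q = 11 and P = 57.
Profit = (57 − 2)·11 = 605.
With perfect price discrimination, output is the efficient level Q = 22 (where demand meets MC), but every buyer pays their willingness to pay: CS = 0 and PS = total surplus.
PS equals the full surplus area, 1210. Profit = 1210 = 1210.
Change in profit: 1210 − 605 = 605.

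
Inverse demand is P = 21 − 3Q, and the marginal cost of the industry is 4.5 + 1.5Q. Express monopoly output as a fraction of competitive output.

A monopolist chooses Q where MR = MC. MR = 21 − 6Q; setting this equal to 4.5 + 1.5Q gives Q = 2.2 and P = 14.4.
Competitive equilibrium sets price equal to marginal cost: 21 − 3Q = 4.5 + 1.5Q, so Q = 11/3 and P = 10.
Ratio Q_m/Q_c = 2.2/(11/3) = 0.6.

Q_m/Q_c = 0.6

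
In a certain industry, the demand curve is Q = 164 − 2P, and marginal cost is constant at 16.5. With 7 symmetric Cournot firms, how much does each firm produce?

Inverting demand: P = 82 − 0.5Q.
With 7 symmetric Cournot firms, each firm's FOC gives 82 − 4q = 16.5, so q = 16.375, Q = 7·16.375 = 114.625, and P = 395/16.

q_i = 16.375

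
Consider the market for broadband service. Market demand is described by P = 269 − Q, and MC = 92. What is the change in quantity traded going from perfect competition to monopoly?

Q falls by 88.5

Under competition P = MC = 92, so Q = (269 − 92)/1 = 177.
Monopoly sets MR = MC: 269 − 2Q = 92 ⇒ Q = 88.5, P = 269 − 88.5 = 180.5.
Change in quantity traded: 88.5 − 177 = −88.5.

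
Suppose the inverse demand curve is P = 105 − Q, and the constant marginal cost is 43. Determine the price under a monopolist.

P = 74

A monopolist chooses Q where MR = MC. MR = 105 − 2Q; setting this equal to 43 gives Q = 31 and P = 74.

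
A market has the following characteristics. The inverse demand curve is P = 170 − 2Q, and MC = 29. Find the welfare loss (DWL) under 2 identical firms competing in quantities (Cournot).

DWL = 552.25

Under competition P = MC = 29, so Q = (170 − 29)/2 = 70.5.
In a 2-firm Cournot equilibrium, symmetry and the first-order condition give q = (170 − 29)/(6) = 23.5. So Q = 47 and P = 76.
DWL is the triangle between Q = 47 and Q = 70.5: ½·(70.5 − 47)·(76 − 29) = 552.25.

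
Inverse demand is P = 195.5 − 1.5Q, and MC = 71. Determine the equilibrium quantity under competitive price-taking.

Competitive firms price at marginal cost: P = 71, giving Q = 83.

Q = 83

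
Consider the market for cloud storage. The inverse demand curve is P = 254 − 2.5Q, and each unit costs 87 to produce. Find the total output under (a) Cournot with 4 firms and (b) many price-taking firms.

Cournot: Q = 53.44; Competition: Q = 66.8

With 4 symmetric Cournot firms, each firm's FOC gives 254 − 12.5q = 87, so q = 13.36, Q = 4·13.36 = 53.44, and P = 120.4.
Under competition P = MC = 87, so Q = (254 − 87)/2.5 = 66.8.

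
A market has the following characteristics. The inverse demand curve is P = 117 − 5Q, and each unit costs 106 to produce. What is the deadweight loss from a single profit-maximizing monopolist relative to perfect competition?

DWL = 3.025

Under competition P = MC = 106, so Q = (117 − 106)/5 = 2.2.
Monopoly sets MR = MC: 117 − 10Q = 106 ⇒ Q = 1.1, P = 117 − 5·1.1 = 111.5.
DWL is the triangle between Q = 1.1 and Q = 2.2: ½·(2.2 − 1.1)·(111.5 − 106) = 3.025.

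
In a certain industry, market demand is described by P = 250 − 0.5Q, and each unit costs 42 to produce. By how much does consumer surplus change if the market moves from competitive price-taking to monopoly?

Consumer surplus falls by 32448

Perfect competition: P = MC = 42, so 250 − 0.5Q = 42 and Q = 416.
CS = ½·(250 − 42)·416 = 43264.
Monopoly sets MR = MC: 250 − Q = 42 ⇒ Q = 208, P = 250 − 0.5·208 = 146.
CS = ½·(250 − 146)·208 = 10816.
Change in consumer surplus: 10816 − 43264 = −32448.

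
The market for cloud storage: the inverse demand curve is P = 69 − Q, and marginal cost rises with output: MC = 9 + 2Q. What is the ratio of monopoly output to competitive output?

A monopolist chooses Q where MR = MC. MR = 69 − 2Q; setting this equal to 9 + 2Q gives Q = 15 and P = 54.
Under competition P = MC: 69 − Q = 9 + 2Q ⇒ Q = 20, P = 49.
Ratio Q_m/Q_c = 15/20 = 0.75.

Q_m/Q_c = 0.75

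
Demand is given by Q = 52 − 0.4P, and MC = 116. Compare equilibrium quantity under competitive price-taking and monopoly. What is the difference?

Inverting demand: P = 130 − 2.5Q.
Competitive firms price at marginal cost: P = 116, giving Q = 5.6.
The monopolist equates marginal revenue to marginal cost: 130 − 5Q = 116, so Q = 2.8. From demand, P = 123.
Change in equilibrium quantity: 2.8 − 5.6 = −2.8.

Equilibrium quantity falls by 2.8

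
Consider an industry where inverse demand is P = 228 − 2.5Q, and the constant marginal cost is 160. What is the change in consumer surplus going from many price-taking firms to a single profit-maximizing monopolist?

CS falls by 693.6

Competitive firms price at marginal cost: P = 160, giving Q = 27.2.
CS = ½·(228 − 160)·27.2 = 924.8.
A monopolist chooses Q where MR = MC. MR = 228 − 5Q; setting this equal to 160 gives Q = 13.6 and P = 194.
CS = ½·(228 − 194)·13.6 = 231.2.
Change in consumer surplus: 231.2 − 924.8 = −693.6.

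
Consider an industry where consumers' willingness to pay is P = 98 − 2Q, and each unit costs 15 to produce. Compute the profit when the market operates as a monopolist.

Profit = 861.125

The monopolist equates marginal revenue to marginal cost: 98 − 4Q = 15, so Q = 20.75. From demand, P = 56.5.
Profit = (56.5 − 15)·20.75 = 861.125.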